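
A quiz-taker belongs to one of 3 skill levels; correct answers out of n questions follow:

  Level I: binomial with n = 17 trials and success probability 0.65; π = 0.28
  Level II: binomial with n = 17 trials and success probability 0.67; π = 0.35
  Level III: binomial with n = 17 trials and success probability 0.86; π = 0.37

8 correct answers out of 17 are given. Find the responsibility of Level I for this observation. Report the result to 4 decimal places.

0.5151

Posterior ∝ prior × likelihood, so P(k | x) ∝ P(Z=k) f_k(x); normalise over all components.
Binomial probabilities:
  L_I = C(17,8)·0.65^8·0.35^9 = 24310·0.0318645·7.88156e-05 = 0.0610526
  L_II = C(17,8)·0.67^8·0.33^9 = 24310·0.0406068·4.64115e-05 = 0.0458151
  L_III = C(17,8)·0.86^8·0.14^9 = 24310·0.299218·2.0661e-08 = 0.000150288
Multiply by the mixture weights:
  P(Z=I)·L_I = 0.28 × 0.0610526 = 0.0170947
  P(Z=II)·L_II = 0.35 × 0.0458151 = 0.0160353
  P(Z=III)·L_III = 0.37 × 0.000150288 = 5.56066e-05
Marginal: 0.0170947 + 0.0160353 + 5.56066e-05 = 0.0331856
So the posterior for Level I is 0.0170947 / 0.0331856 ≈ 0.5151.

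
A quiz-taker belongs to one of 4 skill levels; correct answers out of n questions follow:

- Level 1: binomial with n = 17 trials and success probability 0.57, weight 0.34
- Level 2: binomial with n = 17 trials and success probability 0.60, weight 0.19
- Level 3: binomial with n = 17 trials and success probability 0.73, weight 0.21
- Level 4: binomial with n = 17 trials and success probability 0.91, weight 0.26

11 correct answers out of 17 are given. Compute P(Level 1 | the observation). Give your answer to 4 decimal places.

0.4498

By Bayes' theorem, P(k | x) = w_k f_k(x) / Σ_j w_j f_j(x).
Component likelihoods at x = 11 correct answers out of 17:
  p_1 = 0.161441
  p_2 = 0.183909
  p_3 = 0.150423
  p_4 = 0.00233072
Prior × likelihood for each component:
  w_1·p_1 = 0.34 × 0.161441 = 0.05489
  w_2·p_2 = 0.19 × 0.183909 = 0.0349428
  w_3·p_3 = 0.21 × 0.150423 = 0.0315888
  w_4·p_4 = 0.26 × 0.00233072 = 0.000605988
Denominator: 0.05489 + 0.0349428 + 0.0315888 + 0.000605988 = 0.122028
P(Level 1 | data) ≈ 0.4498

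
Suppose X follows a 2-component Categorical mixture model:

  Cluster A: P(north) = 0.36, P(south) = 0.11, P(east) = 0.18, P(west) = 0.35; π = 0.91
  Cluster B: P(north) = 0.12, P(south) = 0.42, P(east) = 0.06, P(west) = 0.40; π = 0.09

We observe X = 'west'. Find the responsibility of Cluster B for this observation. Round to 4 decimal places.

0.1016

Apply Bayes' rule: the posterior for each component is proportional to its prior times its likelihood at x.
Categorical probabilities:
  f_A = P(west | comp) = 0.35
  f_B = P(west | comp) = 0.40
Multiply by the mixture weights:
  π_A·f_A = 0.91 × 0.35 = 0.3185
  π_B·f_B = 0.09 × 0.4 = 0.036
Evidence: 0.3185 + 0.036 = 0.3545
Responsibility of Cluster B: 0.036 / 0.3545 ≈ 0.1016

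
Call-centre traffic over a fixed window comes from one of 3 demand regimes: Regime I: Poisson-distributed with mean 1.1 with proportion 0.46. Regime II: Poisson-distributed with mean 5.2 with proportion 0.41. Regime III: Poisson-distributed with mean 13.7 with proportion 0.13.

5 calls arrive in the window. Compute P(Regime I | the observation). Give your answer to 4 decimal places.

0.0277

By Bayes' theorem, P(k | x) = π_k f_k(x) / Σ_j π_j f_j(x).
Component likelihoods at x = 5 calls:
  L_I = e^(−1.1)·1.1^5/5! = 0.00446744
  L_II = e^(−5.2)·5.2^5/5! = 0.174785
  L_III = e^(−13.7)·13.7^5/5! = 0.00451427
Multiply by the mixture weights:
  π_I·L_I = 0.46 × 0.00446744 = 0.00205502
  π_II·L_II = 0.41 × 0.174785 = 0.0716619
  π_III·L_III = 0.13 × 0.00451427 = 0.000586855
Sum: 0.00205502 + 0.0716619 + 0.000586855 = 0.0743037
P(Regime I | 5 calls) = 0.00205502 / 0.0743037 ≈ 0.0277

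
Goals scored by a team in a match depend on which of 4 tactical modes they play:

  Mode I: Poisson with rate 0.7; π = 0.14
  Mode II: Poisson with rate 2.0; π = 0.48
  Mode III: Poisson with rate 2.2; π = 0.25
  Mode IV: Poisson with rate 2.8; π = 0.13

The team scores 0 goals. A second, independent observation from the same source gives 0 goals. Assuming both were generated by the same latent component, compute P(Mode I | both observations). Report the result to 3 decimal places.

0.737

The responsibility of component k is π_k f_k(x) divided by Σ_j π_j f_j(x).
Since both observations come from the same component, the likelihood for component k is f_k(x₁)·f_k(x₂).
  f_I = [e^(−0.7)·0.7^0/0! = 0.496585] × [0.496585] = 0.246597
  f_II = [e^(−2.0)·2.0^0/0! = 0.135335] × [0.135335] = 0.0183156
  f_III = [e^(−2.2)·2.2^0/0! = 0.110803] × [0.110803] = 0.0122773
  f_IV = [e^(−2.8)·2.8^0/0! = 0.0608101] × [0.0608101] = 0.00369786
Weight by the priors:
  π_I·f_I = 0.14 × 0.246597 = 0.0345236
  π_II·f_II = 0.48 × 0.0183156 = 0.00879151
  π_III·f_III = 0.25 × 0.0122773 = 0.00306933
  π_IV·f_IV = 0.13 × 0.00369786 = 0.000480722
Evidence: 0.0345236 + 0.00879151 + 0.00306933 + 0.000480722 = 0.0468651
P(Mode I | x₁,x₂) ≈ 0.737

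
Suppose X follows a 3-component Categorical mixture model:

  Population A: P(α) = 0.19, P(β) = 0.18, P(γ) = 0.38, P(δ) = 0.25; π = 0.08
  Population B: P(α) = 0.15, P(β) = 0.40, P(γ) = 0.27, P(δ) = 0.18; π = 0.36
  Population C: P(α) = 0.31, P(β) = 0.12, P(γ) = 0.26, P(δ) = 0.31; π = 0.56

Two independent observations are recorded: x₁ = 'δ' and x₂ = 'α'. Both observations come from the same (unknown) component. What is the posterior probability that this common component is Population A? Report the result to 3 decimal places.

0.056

By Bayes' theorem, P(k | x) = w_k f_k(x) / Σ_j w_j f_j(x).
Since both observations come from the same component, the likelihood for component k is f_k(x₁)·f_k(x₂).
  L_A = [0.25] × [0.19] = 0.0475
  L_B = [0.18] × [0.15] = 0.027
  L_C = [0.31] × [0.31] = 0.0961
Prior × likelihood for each component:
  w_A·L_A = 0.08 × 0.0475 = 0.0038
  w_B·L_B = 0.36 × 0.027 = 0.00972
  w_C·L_C = 0.56 × 0.0961 = 0.053816
Marginal: 0.0038 + 0.00972 + 0.053816 = 0.067336
P(Population A | data) ≈ 0.056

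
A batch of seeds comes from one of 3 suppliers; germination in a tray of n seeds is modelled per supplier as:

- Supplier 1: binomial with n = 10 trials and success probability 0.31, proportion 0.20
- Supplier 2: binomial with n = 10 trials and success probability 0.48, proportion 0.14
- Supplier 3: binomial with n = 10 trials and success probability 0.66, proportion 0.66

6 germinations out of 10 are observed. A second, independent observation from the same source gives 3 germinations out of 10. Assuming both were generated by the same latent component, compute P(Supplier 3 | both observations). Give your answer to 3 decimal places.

By Bayes' theorem, P(k | x) = π_k f_k(x) / Σ_j π_j f_j(x).
Since both observations come from the same component, the likelihood for component k is f_k(x₁)·f_k(x₂).
  f_1 = [C(10,6)·0.31^6·0.69^4 = 210·0.000887504·0.226671 = 0.042246] × [0.266201] = 0.0112459
  f_2 = [C(10,6)·0.48^6·0.52^4 = 210·0.0122306·0.0731162 = 0.187793] × [0.136436] = 0.0256217
  f_3 = [C(10,6)·0.66^6·0.34^4 = 210·0.082654·0.0133634 = 0.231952] × [0.0181203] = 0.00420305
Weight by the priors:
  π_1·f_1 = 0.20 × 0.0112459 = 0.00224919
  π_2·f_2 = 0.14 × 0.0256217 = 0.00358704
  π_3·f_3 = 0.66 × 0.00420305 = 0.00277401
Sum: 0.00224919 + 0.00358704 + 0.00277401 = 0.00861024
So the posterior for Supplier 3 is 0.00277401 / 0.00861024 ≈ 0.322.

0.322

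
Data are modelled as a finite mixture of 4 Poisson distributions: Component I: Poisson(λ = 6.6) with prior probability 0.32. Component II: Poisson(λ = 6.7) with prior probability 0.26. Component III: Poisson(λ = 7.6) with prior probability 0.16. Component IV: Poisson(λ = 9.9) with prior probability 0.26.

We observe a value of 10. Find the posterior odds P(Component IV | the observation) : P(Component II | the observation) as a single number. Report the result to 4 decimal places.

Only the two components matter; the odds are (P(Z=i) f_i(x)) / (P(Z=j) f_j(x)).
Component likelihoods at x = 10:
  p_I = 0.058794
  p_II = 0.0618318
  p_III = 0.0886614
  p_IV = 0.125047
Posterior odds = (P(Z=IV)·p_IV) / (P(Z=II)·p_II) = (0.26·0.125047) / (0.26·0.0618318) = 0.0325122 / 0.0160763 ≈ 2.0224

2.0224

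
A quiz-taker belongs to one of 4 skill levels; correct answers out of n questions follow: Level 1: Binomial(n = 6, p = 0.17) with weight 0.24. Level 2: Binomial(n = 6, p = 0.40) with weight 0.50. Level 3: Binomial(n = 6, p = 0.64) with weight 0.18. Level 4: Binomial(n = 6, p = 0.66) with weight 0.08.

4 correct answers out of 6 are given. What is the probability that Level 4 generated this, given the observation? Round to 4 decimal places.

Apply Bayes' rule: the posterior for each component is proportional to its prior times its likelihood at x.
Binomial probabilities:
  p_1 = 0.00863064
  p_2 = 0.13824
  p_3 = 0.326149
  p_4 = 0.329022
Multiply by the mixture weights:
  w_1·p_1 = 0.24 × 0.00863064 = 0.00207135
  w_2·p_2 = 0.50 × 0.13824 = 0.06912
  w_3·p_3 = 0.18 × 0.326149 = 0.0587068
  w_4·p_4 = 0.08 × 0.329022 = 0.0263218
Sum: 0.00207135 + 0.06912 + 0.0587068 + 0.0263218 = 0.15622
So the posterior for Level 4 is 0.0263218 / 0.15622 ≈ 0.1685.

0.1685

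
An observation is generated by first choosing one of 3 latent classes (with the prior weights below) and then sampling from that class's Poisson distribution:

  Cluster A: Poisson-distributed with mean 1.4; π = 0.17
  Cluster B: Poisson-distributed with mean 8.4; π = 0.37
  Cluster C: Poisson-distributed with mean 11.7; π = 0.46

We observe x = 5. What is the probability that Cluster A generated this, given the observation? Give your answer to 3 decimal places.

0.050

By Bayes' theorem, P(k | x) = w_k f_k(x) / Σ_j w_j f_j(x).
Poisson probabilities:
  L_A = e^(−1.4)·1.4^5/5! = 0.0110521
  L_B = e^(−8.4)·8.4^5/5! = 0.0783685
  L_C = e^(−11.7)·11.7^5/5! = 0.0151531
Weight by the priors:
  w_A·L_A = 0.17 × 0.0110521 = 0.00187887
  w_B·L_B = 0.37 × 0.0783685 = 0.0289963
  w_C·L_C = 0.46 × 0.0151531 = 0.00697044
Denominator: 0.00187887 + 0.0289963 + 0.00697044 = 0.0378457
P(Cluster A | the observation) ≈ 0.050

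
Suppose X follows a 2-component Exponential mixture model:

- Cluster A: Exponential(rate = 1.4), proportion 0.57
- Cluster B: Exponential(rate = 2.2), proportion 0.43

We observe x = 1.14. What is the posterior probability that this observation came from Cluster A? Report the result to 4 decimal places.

0.6774

By Bayes' theorem, P(k | x) = π_k f_k(x) / Σ_j π_j f_j(x).
Component likelihoods at x = 1.14:
  p_A = 1.4·e^(−1.4·1.14) = 1.4·e^(−1.5960) = 0.283788
  p_B = 2.2·e^(−2.2·1.14) = 2.2·e^(−2.5080) = 0.179148
Prior × likelihood for each component:
  π_A·p_A = 0.57 × 0.283788 = 0.161759
  π_B·p_B = 0.43 × 0.179148 = 0.0770337
Evidence: 0.161759 + 0.0770337 = 0.238793
P(Cluster A | x) ≈ 0.6774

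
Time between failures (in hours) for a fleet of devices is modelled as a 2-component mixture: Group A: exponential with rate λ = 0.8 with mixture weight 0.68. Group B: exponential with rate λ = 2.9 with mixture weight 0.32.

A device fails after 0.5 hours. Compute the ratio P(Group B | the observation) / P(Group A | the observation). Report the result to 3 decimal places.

Only the two components matter; the odds are (P(Z=i) f_i(x)) / (P(Z=j) f_j(x)).
Component likelihoods at x = 0.5 hours:
  f_A = 0.536256
  f_B = 0.680254
Odds = (0.32/0.68) × (0.680254/0.536256) = 0.470588 × 1.26852 ≈ 0.597

0.597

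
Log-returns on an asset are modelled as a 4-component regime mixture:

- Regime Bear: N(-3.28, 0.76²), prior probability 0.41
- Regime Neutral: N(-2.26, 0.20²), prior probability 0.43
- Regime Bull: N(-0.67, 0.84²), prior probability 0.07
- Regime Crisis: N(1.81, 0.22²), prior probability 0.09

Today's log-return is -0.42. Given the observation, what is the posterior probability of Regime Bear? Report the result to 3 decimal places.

By Bayes' theorem, P(k | x) = π_k f_k(x) / Σ_j π_j f_j(x).
Evaluate each component's likelihood at the observed value:
  p_Bear = (1/(0.76·√(2π)))·exp(−(-0.42−-3.28)²/(2·0.76²)) = 0.524924·exp(-7.08068) = 0.000441567
  p_Neutral = (1/(0.20·√(2π)))·exp(−(-0.42−-2.26)²/(2·0.20²)) = 1.994711·exp(-42.32000) = 8.32794e-19
  p_Bull = (1/(0.84·√(2π)))·exp(−(-0.42−-0.67)²/(2·0.84²)) = 0.474931·exp(-0.04429) = 0.454356
  p_Crisis = (1/(0.22·√(2π)))·exp(−(-0.42−1.81)²/(2·0.22²)) = 1.813374·exp(-51.37293) = 8.86147e-23
Unnormalised posteriors:
  π_Bear·p_Bear = 0.41 × 0.000441567 = 0.000181043
  π_Neutral·p_Neutral = 0.43 × 8.32794e-19 = 3.58101e-19
  π_Bull·p_Bull = 0.07 × 0.454356 = 0.0318049
  π_Crisis·p_Crisis = 0.09 × 8.86147e-23 = 7.97532e-24
Sum: 0.000181043 + 3.58101e-19 + 0.0318049 + 7.97532e-24 = 0.031986
P(Regime Bear | the observation) = 0.000181043 / 0.031986 ≈ 0.006

0.006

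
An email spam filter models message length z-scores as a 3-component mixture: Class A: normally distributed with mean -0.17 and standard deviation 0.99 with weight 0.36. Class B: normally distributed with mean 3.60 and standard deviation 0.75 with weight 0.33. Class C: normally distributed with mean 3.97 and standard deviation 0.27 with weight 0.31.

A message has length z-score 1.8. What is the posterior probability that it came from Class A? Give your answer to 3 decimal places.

Apply Bayes' rule: the posterior for each component is proportional to its prior times its likelihood at x.
Evaluate each component's likelihood at the observed value:
  L_A = (1/(0.99·√(2π)))·exp(−(1.8−-0.17)²/(2·0.99²)) = 0.402972·exp(-1.97985) = 0.0556464
  L_B = (1/(0.75·√(2π)))·exp(−(1.8−3.60)²/(2·0.75²)) = 0.531923·exp(-2.88000) = 0.0298594
  L_C = (1/(0.27·√(2π)))·exp(−(1.8−3.97)²/(2·0.27²)) = 1.477564·exp(-32.29698) = 1.39042e-14
Weight by the priors:
  π_A·L_A = 0.36 × 0.0556464 = 0.0200327
  π_B·L_B = 0.33 × 0.0298594 = 0.00985359
  π_C·L_C = 0.31 × 1.39042e-14 = 4.31029e-15
Denominator: 0.0200327 + 0.00985359 + 4.31029e-15 = 0.0298863
So the posterior for Class A is 0.0200327 / 0.0298863 ≈ 0.670.

0.670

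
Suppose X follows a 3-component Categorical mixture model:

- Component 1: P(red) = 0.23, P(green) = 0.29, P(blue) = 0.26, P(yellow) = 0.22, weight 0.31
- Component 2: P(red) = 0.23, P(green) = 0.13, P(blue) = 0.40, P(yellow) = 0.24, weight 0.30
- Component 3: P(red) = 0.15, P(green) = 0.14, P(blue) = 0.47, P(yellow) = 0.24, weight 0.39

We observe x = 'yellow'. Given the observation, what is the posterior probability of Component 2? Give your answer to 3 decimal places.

0.308

Apply Bayes' rule: the posterior for each component is proportional to its prior times its likelihood at x.
Evaluate each component's likelihood at the observed value:
  f_1 = 0.22
  f_2 = 0.24
  f_3 = 0.24
Unnormalised posteriors:
  π_1·f_1 = 0.31 × 0.22 = 0.0682
  π_2·f_2 = 0.30 × 0.24 = 0.072
  π_3·f_3 = 0.39 × 0.24 = 0.0936
Sum: 0.0682 + 0.072 + 0.0936 = 0.2338
P(Component 2 | x) ≈ 0.308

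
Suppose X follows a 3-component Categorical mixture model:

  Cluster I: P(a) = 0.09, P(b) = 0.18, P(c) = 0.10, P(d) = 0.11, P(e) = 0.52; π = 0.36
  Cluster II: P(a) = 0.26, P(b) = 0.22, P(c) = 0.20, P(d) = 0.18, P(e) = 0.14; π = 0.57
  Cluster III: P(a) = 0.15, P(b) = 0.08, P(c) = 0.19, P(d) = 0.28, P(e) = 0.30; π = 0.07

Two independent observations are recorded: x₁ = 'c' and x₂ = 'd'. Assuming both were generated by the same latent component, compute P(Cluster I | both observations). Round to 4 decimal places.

The responsibility of component k is w_k f_k(x) divided by Σ_j w_j f_j(x).
Since both observations come from the same component, the likelihood for component k is f_k(x₁)·f_k(x₂).
  p_I = [P(c | comp) = 0.10] × [0.11] = 0.011
  p_II = [P(c | comp) = 0.20] × [0.18] = 0.036
  p_III = [P(c | comp) = 0.19] × [0.28] = 0.0532
Multiply by the mixture weights:
  w_I·p_I = 0.36 × 0.011 = 0.00396
  w_II·p_II = 0.57 × 0.036 = 0.02052
  w_III·p_III = 0.07 × 0.0532 = 0.003724
Normaliser: 0.00396 + 0.02052 + 0.003724 = 0.028204
Responsibility of Cluster I: 0.00396 / 0.028204 ≈ 0.1404

0.1404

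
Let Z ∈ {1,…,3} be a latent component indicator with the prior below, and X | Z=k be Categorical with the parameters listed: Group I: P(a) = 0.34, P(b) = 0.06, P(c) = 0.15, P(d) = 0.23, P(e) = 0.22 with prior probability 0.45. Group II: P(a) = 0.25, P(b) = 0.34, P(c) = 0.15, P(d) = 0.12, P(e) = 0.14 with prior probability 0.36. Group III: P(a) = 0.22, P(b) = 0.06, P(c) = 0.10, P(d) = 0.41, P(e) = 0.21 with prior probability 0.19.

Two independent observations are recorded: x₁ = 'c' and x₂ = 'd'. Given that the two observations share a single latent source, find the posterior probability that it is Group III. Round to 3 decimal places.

The responsibility of component k is π_k f_k(x) divided by Σ_j π_j f_j(x).
Since both observations come from the same component, the likelihood for component k is f_k(x₁)·f_k(x₂).
  f_I = [P(c | comp) = 0.15] × [0.23] = 0.0345
  f_II = [P(c | comp) = 0.15] × [0.12] = 0.018
  f_III = [P(c | comp) = 0.10] × [0.41] = 0.041
Unnormalised posteriors:
  π_I·f_I = 0.45 × 0.0345 = 0.015525
  π_II·f_II = 0.36 × 0.018 = 0.00648
  π_III·f_III = 0.19 × 0.041 = 0.00779
Normaliser: 0.015525 + 0.00648 + 0.00779 = 0.029795
P(Group III | x₁,x₂) ≈ 0.261

0.261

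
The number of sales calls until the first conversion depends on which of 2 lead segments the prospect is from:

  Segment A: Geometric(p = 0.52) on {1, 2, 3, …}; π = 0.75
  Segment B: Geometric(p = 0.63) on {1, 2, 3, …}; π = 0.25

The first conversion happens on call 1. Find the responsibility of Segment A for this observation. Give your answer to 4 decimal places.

The responsibility of component k is π_k f_k(x) divided by Σ_j π_j f_j(x).
Geometric probabilities:
  L_A = 0.52
  L_B = 0.63
Prior × likelihood for each component:
  π_A·L_A = 0.75 × 0.52 = 0.39
  π_B·L_B = 0.25 × 0.63 = 0.1575
Evidence: 0.39 + 0.1575 = 0.5475
So the posterior for Segment A is 0.39 / 0.5475 ≈ 0.7123.

0.7123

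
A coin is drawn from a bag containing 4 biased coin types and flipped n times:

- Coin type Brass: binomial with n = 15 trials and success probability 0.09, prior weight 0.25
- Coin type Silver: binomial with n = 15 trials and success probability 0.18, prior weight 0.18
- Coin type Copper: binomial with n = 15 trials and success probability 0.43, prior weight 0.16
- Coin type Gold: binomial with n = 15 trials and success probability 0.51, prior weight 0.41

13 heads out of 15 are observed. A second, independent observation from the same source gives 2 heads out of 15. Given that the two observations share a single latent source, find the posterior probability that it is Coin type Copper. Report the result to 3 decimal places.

0.226

Posterior ∝ prior × likelihood, so P(k | x) ∝ π_k f_k(x); normalise over all components.
Since both observations come from the same component, the likelihood for component k is f_k(x₁)·f_k(x₂).
  f_Brass = [C(15,13)·0.09^13·0.91^2 = 105·2.54187e-14·0.8281 = 2.21017e-12] × [0.249582] = 5.51616e-13
  f_Silver = [C(15,13)·0.18^13·0.82^2 = 105·2.0823e-10·0.6724 = 1.47014e-08] × [0.257819] = 3.7903e-09
  f_Copper = [C(15,13)·0.43^13·0.57^2 = 105·1.71826e-05·0.3249 = 0.000586177] × [0.0130167] = 7.63007e-06
  f_Gold = [C(15,13)·0.51^13·0.49^2 = 105·0.000157911·0.2401 = 0.00398101] × [0.00256377] = 1.02064e-05
Prior × likelihood for each component:
  π_Brass·f_Brass = 0.25 × 5.51616e-13 = 1.37904e-13
  π_Silver·f_Silver = 0.18 × 3.7903e-09 = 6.82255e-10
  π_Copper·f_Copper = 0.16 × 7.63007e-06 = 1.22081e-06
  π_Gold·f_Gold = 0.41 × 1.02064e-05 = 4.18462e-06
Normaliser: 1.37904e-13 + 6.82255e-10 + 1.22081e-06 + 4.18462e-06 = 5.40612e-06
Responsibility of Coin type Copper: 1.22081e-06 / 5.40612e-06 ≈ 0.226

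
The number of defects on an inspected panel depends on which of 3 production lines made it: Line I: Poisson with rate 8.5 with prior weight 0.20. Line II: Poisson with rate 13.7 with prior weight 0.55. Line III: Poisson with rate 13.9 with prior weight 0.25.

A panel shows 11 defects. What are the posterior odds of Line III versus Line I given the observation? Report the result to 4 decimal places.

Only the two components matter; the odds are (π_i f_i(x)) / (π_j f_j(x)).
Poisson probabilities:
  p_I = 0.0853001
  p_II = 0.0897297
  p_III = 0.0861616
Odds = (0.25/0.20) × (0.0861616/0.0853001) = 1.25 × 1.0101 ≈ 1.2626

1.2626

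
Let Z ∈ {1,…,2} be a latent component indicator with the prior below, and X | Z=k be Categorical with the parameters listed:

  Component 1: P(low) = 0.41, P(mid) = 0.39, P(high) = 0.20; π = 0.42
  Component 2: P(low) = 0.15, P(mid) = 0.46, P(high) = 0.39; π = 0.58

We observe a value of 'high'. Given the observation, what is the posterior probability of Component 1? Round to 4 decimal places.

0.2708

The responsibility of component k is π_k f_k(x) divided by Σ_j π_j f_j(x).
Categorical probabilities:
  f_1 = 0.2
  f_2 = 0.39
Unnormalised posteriors:
  π_1·f_1 = 0.42 × 0.2 = 0.084
  π_2·f_2 = 0.58 × 0.39 = 0.2262
Evidence: 0.084 + 0.2262 = 0.3102
P(Component 1 | the observation) = 0.084 / 0.3102 ≈ 0.2708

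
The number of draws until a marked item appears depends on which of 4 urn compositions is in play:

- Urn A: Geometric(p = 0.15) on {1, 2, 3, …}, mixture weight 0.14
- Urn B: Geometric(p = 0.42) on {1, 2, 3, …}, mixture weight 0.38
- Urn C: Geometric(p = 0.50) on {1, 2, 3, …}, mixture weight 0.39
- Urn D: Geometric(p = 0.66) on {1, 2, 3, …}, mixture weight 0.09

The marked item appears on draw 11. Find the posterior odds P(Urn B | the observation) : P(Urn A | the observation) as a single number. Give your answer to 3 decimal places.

0.166

Since P(k|x) ∝ π_k f_k(x), the posterior odds are π_i f_i(x) / (π_j f_j(x)).
Evaluate each component's likelihood at the observed value:
  f_A = 0.0295312
  f_B = 0.00180938
  f_C = 0.000488281
  f_D = 1.36249e-05
Odds = (0.38/0.14) × (0.00180938/0.0295312) = 2.71429 × 0.0612701 ≈ 0.166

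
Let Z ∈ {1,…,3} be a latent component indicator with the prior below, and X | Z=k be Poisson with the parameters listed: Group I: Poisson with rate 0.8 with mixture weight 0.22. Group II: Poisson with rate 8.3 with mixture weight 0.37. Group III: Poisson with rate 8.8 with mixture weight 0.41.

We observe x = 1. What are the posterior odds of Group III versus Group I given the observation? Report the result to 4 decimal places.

Posterior odds = (π_i f_i(x)) / (π_j f_j(x)); the normalising sum cancels.
Evaluate each component's likelihood at the observed value:
  L_I = 0.359463
  L_II = 0.00206269
  L_III = 0.00132645
0.000543845 / 0.0790819 ≈ 0.0069

0.0069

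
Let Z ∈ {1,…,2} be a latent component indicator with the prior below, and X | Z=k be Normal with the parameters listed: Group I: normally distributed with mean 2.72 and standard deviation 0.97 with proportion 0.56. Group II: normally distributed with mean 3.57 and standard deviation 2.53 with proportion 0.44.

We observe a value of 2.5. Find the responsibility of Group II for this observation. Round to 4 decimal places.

P(component k | x) = P(Z=k)·f_k(x) / marginal(x), where marginal(x) = Σ_j P(Z=j)·f_j(x).
Normal densities:
  p_I = 0.400837
  p_II = 0.144195
Weight by the priors:
  P(Z=I)·p_I = 0.56 × 0.400837 = 0.224469
  P(Z=II)·p_II = 0.44 × 0.144195 = 0.0634457
Sum: 0.224469 + 0.0634457 = 0.287915
So the posterior for Group II is 0.0634457 / 0.287915 ≈ 0.2204.

0.2204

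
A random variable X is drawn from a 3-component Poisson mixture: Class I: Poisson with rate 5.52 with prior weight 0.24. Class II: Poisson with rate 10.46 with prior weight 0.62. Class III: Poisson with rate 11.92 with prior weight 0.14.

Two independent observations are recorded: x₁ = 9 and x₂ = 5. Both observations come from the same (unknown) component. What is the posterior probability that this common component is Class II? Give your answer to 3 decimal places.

Apply Bayes' rule: the posterior for each component is proportional to its prior times its likelihood at x.
Since both observations come from the same component, the likelihood for component k is f_k(x₁)·f_k(x₂).
  p_I = [e^(−5.52)·5.52^9/9! = 0.0525271] × [0.171084] = 0.00898652
  p_II = [e^(−10.46)·10.46^9/9! = 0.118386] × [0.0299059] = 0.00354045
  p_III = [e^(−11.92)·11.92^9/9! = 0.0891114] × [0.0133478] = 0.00118944
Unnormalised posteriors:
  w_I·p_I = 0.24 × 0.00898652 = 0.00215677
  w_II·p_II = 0.62 × 0.00354045 = 0.00219508
  w_III·p_III = 0.14 × 0.00118944 = 0.000166522
Denominator: 0.00215677 + 0.00219508 + 0.000166522 = 0.00451837
P(Class II | data) ≈ 0.486

0.486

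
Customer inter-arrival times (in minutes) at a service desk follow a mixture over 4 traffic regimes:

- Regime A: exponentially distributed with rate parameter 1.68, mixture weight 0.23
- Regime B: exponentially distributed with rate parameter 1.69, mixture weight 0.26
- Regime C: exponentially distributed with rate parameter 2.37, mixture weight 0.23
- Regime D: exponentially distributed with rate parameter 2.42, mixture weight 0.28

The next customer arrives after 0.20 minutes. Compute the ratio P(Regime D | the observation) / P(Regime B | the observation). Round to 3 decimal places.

Since P(k|x) ∝ π_k f_k(x), the posterior odds are π_i f_i(x) / (π_j f_j(x)).
Component likelihoods at x = 0.20 minutes:
  p_A = 1.20057
  p_B = 1.2053
  p_C = 1.47534
  p_D = 1.49148
Odds = (0.28/0.26) × (1.49148/1.2053) = 1.07692 × 1.23743 ≈ 1.333

1.333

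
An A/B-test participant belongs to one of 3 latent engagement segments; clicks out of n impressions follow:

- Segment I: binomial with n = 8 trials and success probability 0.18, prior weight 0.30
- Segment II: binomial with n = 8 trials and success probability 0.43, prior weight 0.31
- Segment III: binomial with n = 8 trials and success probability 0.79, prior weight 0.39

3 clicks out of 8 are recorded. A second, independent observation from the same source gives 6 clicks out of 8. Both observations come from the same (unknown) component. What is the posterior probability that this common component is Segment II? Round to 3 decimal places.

The responsibility of component k is P(Z=k) f_k(x) divided by Σ_j P(Z=j) f_j(x).
Since both observations come from the same component, the likelihood for component k is f_k(x₁)·f_k(x₂).
  p_I = [0.121081] × [0.000640355] = 7.75346e-05
  p_II = [0.267897] × [0.0575067] = 0.0154059
  p_III = [0.0112763] × [0.300164] = 0.00338474
Multiply by the mixture weights:
  P(Z=I)·p_I = 0.30 × 7.75346e-05 = 2.32604e-05
  P(Z=II)·p_II = 0.31 × 0.0154059 = 0.00477582
  P(Z=III)·p_III = 0.39 × 0.00338474 = 0.00132005
Marginal: 2.32604e-05 + 0.00477582 + 0.00132005 = 0.00611913
So the posterior for Segment II is 0.00477582 / 0.00611913 ≈ 0.780.

0.780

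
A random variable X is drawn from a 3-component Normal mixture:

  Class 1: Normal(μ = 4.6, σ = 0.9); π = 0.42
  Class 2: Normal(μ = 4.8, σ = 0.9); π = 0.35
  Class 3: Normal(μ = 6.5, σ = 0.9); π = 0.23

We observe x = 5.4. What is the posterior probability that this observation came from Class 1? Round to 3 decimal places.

P(component k | x) = π_k·f_k(x) / marginal(x), where marginal(x) = Σ_j π_j·f_j(x).
Evaluate each component's likelihood at the observed value:
  f_1 = (1/(0.9·√(2π)))·exp(−(5.4−4.6)²/(2·0.9²)) = 0.443269·exp(-0.39506) = 0.298603
  f_2 = (1/(0.9·√(2π)))·exp(−(5.4−4.8)²/(2·0.9²)) = 0.443269·exp(-0.22222) = 0.354942
  f_3 = (1/(0.9·√(2π)))·exp(−(5.4−6.5)²/(2·0.9²)) = 0.443269·exp(-0.74691) = 0.210033
Prior × likelihood for each component:
  π_1·f_1 = 0.42 × 0.298603 = 0.125413
  π_2·f_2 = 0.35 × 0.354942 = 0.12423
  π_3·f_3 = 0.23 × 0.210033 = 0.0483075
Normaliser: 0.125413 + 0.12423 + 0.0483075 = 0.297951
P(Class 1 | x) = 0.125413 / 0.297951 ≈ 0.421

0.421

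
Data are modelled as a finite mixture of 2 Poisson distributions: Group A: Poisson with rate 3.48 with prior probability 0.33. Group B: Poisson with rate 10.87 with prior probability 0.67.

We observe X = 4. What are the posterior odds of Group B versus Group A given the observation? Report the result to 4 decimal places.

0.1193

Since P(k|x) ∝ P(Z=k) f_k(x), the posterior odds are P(Z=i) f_i(x) / (P(Z=j) f_j(x)).
Evaluate each component's likelihood at the observed value:
  L_A = 0.188261
  L_B = 0.0110644
0.00741311 / 0.0621262 ≈ 0.1193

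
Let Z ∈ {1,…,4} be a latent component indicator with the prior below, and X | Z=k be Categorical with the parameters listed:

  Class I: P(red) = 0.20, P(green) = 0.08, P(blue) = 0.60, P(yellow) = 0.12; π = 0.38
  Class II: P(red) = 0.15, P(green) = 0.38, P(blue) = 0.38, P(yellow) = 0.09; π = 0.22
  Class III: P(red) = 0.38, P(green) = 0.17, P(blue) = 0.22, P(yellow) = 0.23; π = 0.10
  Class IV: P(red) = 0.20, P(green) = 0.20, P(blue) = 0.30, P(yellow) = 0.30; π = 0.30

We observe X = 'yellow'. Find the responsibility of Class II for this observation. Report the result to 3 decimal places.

The responsibility of component k is w_k f_k(x) divided by Σ_j w_j f_j(x).
Component likelihoods at x = 'yellow':
  p_I = 0.12
  p_II = 0.09
  p_III = 0.23
  p_IV = 0.3
Prior × likelihood for each component:
  w_I·p_I = 0.38 × 0.12 = 0.0456
  w_II·p_II = 0.22 × 0.09 = 0.0198
  w_III·p_III = 0.10 × 0.23 = 0.023
  w_IV·p_IV = 0.30 × 0.3 = 0.09
Evidence: 0.0456 + 0.0198 + 0.023 + 0.09 = 0.1784
P(Class II | 'yellow') = 0.0198 / 0.1784 ≈ 0.111

0.111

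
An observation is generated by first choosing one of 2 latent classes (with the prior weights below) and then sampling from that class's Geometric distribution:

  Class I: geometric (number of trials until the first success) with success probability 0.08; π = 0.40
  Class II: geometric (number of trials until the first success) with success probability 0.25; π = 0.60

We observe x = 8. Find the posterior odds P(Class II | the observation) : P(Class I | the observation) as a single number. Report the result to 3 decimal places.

1.122

Only the two components matter; the odds are (P(Z=i) f_i(x)) / (P(Z=j) f_j(x)).
Geometric probabilities:
  f_I = 0.08·(1−0.08)^7 = 0.08·0.557847 = 0.0446277
  f_II = 0.25·(1−0.25)^7 = 0.25·0.133484 = 0.033371
0.0200226 / 0.0178511 ≈ 1.122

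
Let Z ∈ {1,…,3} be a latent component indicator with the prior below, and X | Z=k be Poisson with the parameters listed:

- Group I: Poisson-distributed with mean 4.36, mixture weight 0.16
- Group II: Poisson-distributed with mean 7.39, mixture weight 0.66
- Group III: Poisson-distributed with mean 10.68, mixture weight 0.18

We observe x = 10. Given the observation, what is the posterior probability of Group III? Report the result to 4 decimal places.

By Bayes' theorem, P(k | x) = w_k f_k(x) / Σ_j w_j f_j(x).
Poisson probabilities:
  f_I = 0.00874134
  f_II = 0.0826504
  f_III = 0.122373
Unnormalised posteriors:
  w_I·f_I = 0.16 × 0.00874134 = 0.00139861
  w_II·f_II = 0.66 × 0.0826504 = 0.0545493
  w_III·f_III = 0.18 × 0.122373 = 0.0220271
Sum: 0.00139861 + 0.0545493 + 0.0220271 = 0.077975
Responsibility of Group III: 0.0220271 / 0.077975 ≈ 0.2825

0.2825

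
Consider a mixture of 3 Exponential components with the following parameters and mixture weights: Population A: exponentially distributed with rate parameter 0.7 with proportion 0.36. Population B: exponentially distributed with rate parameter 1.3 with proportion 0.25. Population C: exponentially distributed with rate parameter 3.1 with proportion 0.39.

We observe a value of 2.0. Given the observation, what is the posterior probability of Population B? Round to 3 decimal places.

0.272

Posterior ∝ prior × likelihood, so P(k | x) ∝ π_k f_k(x); normalise over all components.
Component likelihoods at x = 2.0:
  f_A = 0.7·e^(−0.7·2.0) = 0.7·e^(−1.4000) = 0.172618
  f_B = 1.3·e^(−1.3·2.0) = 1.3·e^(−2.6000) = 0.0965557
  f_C = 3.1·e^(−3.1·2.0) = 3.1·e^(−6.2000) = 0.00629123
Unnormalised posteriors:
  π_A·f_A = 0.36 × 0.172618 = 0.0621424
  π_B·f_B = 0.25 × 0.0965557 = 0.0241389
  π_C·f_C = 0.39 × 0.00629123 = 0.00245358
Normaliser: 0.0621424 + 0.0241389 + 0.00245358 = 0.0887349
So the posterior for Population B is 0.0241389 / 0.0887349 ≈ 0.272.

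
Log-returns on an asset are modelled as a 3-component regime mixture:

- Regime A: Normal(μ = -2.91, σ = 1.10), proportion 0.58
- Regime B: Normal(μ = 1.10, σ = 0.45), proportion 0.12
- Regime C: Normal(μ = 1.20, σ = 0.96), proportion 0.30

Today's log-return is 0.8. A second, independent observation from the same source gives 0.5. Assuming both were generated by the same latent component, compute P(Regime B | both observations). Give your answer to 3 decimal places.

Apply Bayes' rule: the posterior for each component is proportional to its prior times its likelihood at x.
Since both observations come from the same component, the likelihood for component k is f_k(x₁)·f_k(x₂).
  f_A = [(1/(1.10·√(2π)))·exp(−(0.8−-2.91)²/(2·1.10²)) = 0.362675·exp(-5.68764) = 0.00122858] × [0.00296984] = 3.64869e-06
  f_B = [(1/(0.45·√(2π)))·exp(−(0.8−1.10)²/(2·0.45²)) = 0.886538·exp(-0.22222) = 0.709884] × [0.364467] = 0.258729
  f_C = [(1/(0.96·√(2π)))·exp(−(0.8−1.20)²/(2·0.96²)) = 0.415565·exp(-0.08681) = 0.381013] × [0.318556] = 0.121374
Prior × likelihood for each component:
  w_A·f_A = 0.58 × 3.64869e-06 = 2.11624e-06
  w_B·f_B = 0.12 × 0.258729 = 0.0310475
  w_C·f_C = 0.30 × 0.121374 = 0.0364121
Denominator: 2.11624e-06 + 0.0310475 + 0.0364121 = 0.0674618
P(Regime B | x₁,x₂) = 0.0310475 / 0.0674618 ≈ 0.460

0.460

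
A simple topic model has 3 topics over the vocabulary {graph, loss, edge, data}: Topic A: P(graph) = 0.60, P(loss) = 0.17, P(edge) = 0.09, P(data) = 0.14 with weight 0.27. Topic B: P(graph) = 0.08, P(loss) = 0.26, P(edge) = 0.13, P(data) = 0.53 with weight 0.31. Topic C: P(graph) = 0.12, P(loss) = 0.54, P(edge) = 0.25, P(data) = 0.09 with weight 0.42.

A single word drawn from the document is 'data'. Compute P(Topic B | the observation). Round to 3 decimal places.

0.685

P(component k | x) = π_k·f_k(x) / marginal(x), where marginal(x) = Σ_j π_j·f_j(x).
Categorical probabilities:
  p_A = 0.14
  p_B = 0.53
  p_C = 0.09
Weight by the priors:
  π_A·p_A = 0.27 × 0.14 = 0.0378
  π_B·p_B = 0.31 × 0.53 = 0.1643
  π_C·p_C = 0.42 × 0.09 = 0.0378
Sum: 0.0378 + 0.1643 + 0.0378 = 0.2399
P(Topic B | 'data') ≈ 0.685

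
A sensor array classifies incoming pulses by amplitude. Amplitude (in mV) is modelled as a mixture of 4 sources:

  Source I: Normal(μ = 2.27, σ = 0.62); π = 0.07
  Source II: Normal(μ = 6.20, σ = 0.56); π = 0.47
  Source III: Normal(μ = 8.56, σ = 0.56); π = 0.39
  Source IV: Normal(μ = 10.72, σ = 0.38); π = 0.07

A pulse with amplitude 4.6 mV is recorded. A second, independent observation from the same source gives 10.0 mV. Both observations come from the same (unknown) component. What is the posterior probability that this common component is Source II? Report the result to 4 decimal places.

By Bayes' theorem, P(k | x) = w_k f_k(x) / Σ_j w_j f_j(x).
Since both observations come from the same component, the likelihood for component k is f_k(x₁)·f_k(x₂).
  L_I = [(1/(0.62·√(2π)))·exp(−(4.6−2.27)²/(2·0.62²)) = 0.643455·exp(-7.06152) = 0.000551744] × [1.1328e-34] = 6.25017e-38
  L_II = [(1/(0.56·√(2π)))·exp(−(4.6−6.20)²/(2·0.56²)) = 0.712397·exp(-4.08163) = 0.0120252] × [7.1446e-11] = 8.59151e-13
  L_III = [(1/(0.56·√(2π)))·exp(−(4.6−8.56)²/(2·0.56²)) = 0.712397·exp(-25.00255) = 9.86852e-12] × [0.0261151] = 2.57717e-13
  L_IV = [(1/(0.38·√(2π)))·exp(−(4.6−10.72)²/(2·0.38²)) = 1.049848·exp(-129.68975) = 4.98406e-57] × [0.174406] = 8.69251e-58
Weight by the priors:
  w_I·L_I = 0.07 × 6.25017e-38 = 4.37512e-39
  w_II·L_II = 0.47 × 8.59151e-13 = 4.03801e-13
  w_III·L_III = 0.39 × 2.57717e-13 = 1.0051e-13
  w_IV·L_IV = 0.07 × 8.69251e-58 = 6.08476e-59
Evidence: 4.37512e-39 + 4.03801e-13 + 1.0051e-13 + 6.08476e-59 = 5.04311e-13
P(Source II | x) ≈ 0.8007

0.8007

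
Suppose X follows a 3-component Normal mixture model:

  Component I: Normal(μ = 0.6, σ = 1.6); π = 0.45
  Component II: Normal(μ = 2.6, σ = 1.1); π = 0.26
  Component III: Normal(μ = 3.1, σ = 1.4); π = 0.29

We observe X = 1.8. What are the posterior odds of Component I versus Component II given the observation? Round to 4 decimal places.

Posterior odds = (π_i f_i(x)) / (π_j f_j(x)); the normalising sum cancels.
Evaluate each component's likelihood at the observed value:
  L_I = (1/(1.6·√(2π)))·exp(−(1.8−0.6)²/(2·1.6²)) = 0.249339·exp(-0.28125) = 0.188211
  L_II = (1/(1.1·√(2π)))·exp(−(1.8−2.6)²/(2·1.1²)) = 0.362675·exp(-0.26446) = 0.278396
  L_III = (1/(1.4·√(2π)))·exp(−(1.8−3.1)²/(2·1.4²)) = 0.284959·exp(-0.43112) = 0.18516
Posterior odds = (π_I·L_I) / (π_II·L_II) = (0.45·0.188211) / (0.26·0.278396) = 0.0846949 / 0.0723829 ≈ 1.1701

1.1701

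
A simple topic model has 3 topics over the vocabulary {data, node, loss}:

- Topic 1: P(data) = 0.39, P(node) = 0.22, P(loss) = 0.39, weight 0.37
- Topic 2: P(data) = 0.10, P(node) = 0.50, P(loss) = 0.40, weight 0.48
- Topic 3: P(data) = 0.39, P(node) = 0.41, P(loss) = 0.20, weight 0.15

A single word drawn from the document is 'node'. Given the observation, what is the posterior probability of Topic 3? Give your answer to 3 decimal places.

Posterior ∝ prior × likelihood, so P(k | x) ∝ π_k f_k(x); normalise over all components.
Evaluate each component's likelihood at the observed value:
  L_1 = P(node | comp) = 0.22
  L_2 = P(node | comp) = 0.50
  L_3 = P(node | comp) = 0.41
Multiply by the mixture weights:
  π_1·L_1 = 0.37 × 0.22 = 0.0814
  π_2·L_2 = 0.48 × 0.5 = 0.24
  π_3·L_3 = 0.15 × 0.41 = 0.0615
Marginal: 0.0814 + 0.24 + 0.0615 = 0.3829
Responsibility of Topic 3: 0.0615 / 0.3829 ≈ 0.161

0.161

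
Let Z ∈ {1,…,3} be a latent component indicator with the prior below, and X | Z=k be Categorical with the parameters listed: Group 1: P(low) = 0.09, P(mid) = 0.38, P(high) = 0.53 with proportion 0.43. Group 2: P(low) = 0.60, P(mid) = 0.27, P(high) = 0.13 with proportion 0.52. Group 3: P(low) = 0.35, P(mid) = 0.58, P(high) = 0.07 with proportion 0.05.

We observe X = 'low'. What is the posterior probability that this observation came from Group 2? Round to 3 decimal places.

0.847

The responsibility of component k is π_k f_k(x) divided by Σ_j π_j f_j(x).
Component likelihoods at x = 'low':
  L_1 = 0.09
  L_2 = 0.6
  L_3 = 0.35
Prior × likelihood for each component:
  π_1·L_1 = 0.43 × 0.09 = 0.0387
  π_2·L_2 = 0.52 × 0.6 = 0.312
  π_3·L_3 = 0.05 × 0.35 = 0.0175
Marginal: 0.0387 + 0.312 + 0.0175 = 0.3682
P(Group 2 | the observation) = 0.312 / 0.3682 ≈ 0.847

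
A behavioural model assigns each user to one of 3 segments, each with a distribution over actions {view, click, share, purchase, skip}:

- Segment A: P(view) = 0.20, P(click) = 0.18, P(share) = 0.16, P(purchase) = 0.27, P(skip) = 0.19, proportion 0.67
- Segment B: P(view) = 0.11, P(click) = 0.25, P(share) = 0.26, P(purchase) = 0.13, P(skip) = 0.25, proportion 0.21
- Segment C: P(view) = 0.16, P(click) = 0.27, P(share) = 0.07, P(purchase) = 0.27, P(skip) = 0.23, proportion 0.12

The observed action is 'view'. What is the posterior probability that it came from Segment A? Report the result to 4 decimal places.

0.7601

The responsibility of component k is P(Z=k) f_k(x) divided by Σ_j P(Z=j) f_j(x).
Categorical probabilities:
  p_A = P(view | comp) = 0.20
  p_B = P(view | comp) = 0.11
  p_C = P(view | comp) = 0.16
Unnormalised posteriors:
  P(Z=A)·p_A = 0.67 × 0.2 = 0.134
  P(Z=B)·p_B = 0.21 × 0.11 = 0.0231
  P(Z=C)·p_C = 0.12 × 0.16 = 0.0192
Denominator: 0.134 + 0.0231 + 0.0192 = 0.1763
P(Segment A | x) ≈ 0.7601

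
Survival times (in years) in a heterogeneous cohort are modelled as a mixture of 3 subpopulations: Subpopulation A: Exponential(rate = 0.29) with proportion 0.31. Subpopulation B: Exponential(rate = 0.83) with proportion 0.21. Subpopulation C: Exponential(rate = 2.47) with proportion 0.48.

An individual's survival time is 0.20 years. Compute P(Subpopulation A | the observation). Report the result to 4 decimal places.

Apply Bayes' rule: the posterior for each component is proportional to its prior times its likelihood at x.
Evaluate each component's likelihood at the observed value:
  f_A = 0.273658
  f_B = 0.703048
  f_C = 1.50715
Multiply by the mixture weights:
  π_A·f_A = 0.31 × 0.273658 = 0.0848341
  π_B·f_B = 0.21 × 0.703048 = 0.14764
  π_C·f_C = 0.48 × 1.50715 = 0.72343
Normaliser: 0.0848341 + 0.14764 + 0.72343 = 0.955905
Responsibility of Subpopulation A: 0.0848341 / 0.955905 ≈ 0.0887

0.0887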